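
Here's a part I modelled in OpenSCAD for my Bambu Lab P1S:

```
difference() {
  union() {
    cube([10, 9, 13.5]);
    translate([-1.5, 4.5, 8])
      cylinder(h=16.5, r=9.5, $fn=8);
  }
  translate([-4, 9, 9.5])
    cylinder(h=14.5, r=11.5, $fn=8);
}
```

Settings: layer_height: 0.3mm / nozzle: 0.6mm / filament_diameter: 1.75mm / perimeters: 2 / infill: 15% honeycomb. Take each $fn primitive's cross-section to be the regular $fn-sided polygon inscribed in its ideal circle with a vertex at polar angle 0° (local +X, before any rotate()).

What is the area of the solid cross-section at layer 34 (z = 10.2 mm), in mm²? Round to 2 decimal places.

75.66 mm²

At z = 10.2 mm: the 10×9 cube contributes its full rectangle (area 90.00 mm²); the r=9.5 cylinder at (-1.5, 4.5) gives a regular 8-gon of circumradius 9.5 (constant along its height) (area = (8/2)·9.500²·sin(360°/8) = 255.27 mm²); Merging all regions: the regions partially overlap — summed areas 345.27 mm² minus the doubly-counted overlap 63.61 mm² gives 281.65 mm² — area = 281.65 mm²; the r=11.5 cylinder at (-4, 9) gives a regular 8-gon of circumradius 11.5 (constant along its height) (area = (8/2)·11.500²·sin(360°/8) = 374.06 mm²); Subtracting the remaining from the first: starting from the result so far (281.65 mm²), the r=11.5 cylinder at (-4, 9) partially overlaps it — only the 205.99 mm² overlap (of its 374.06 mm²) is removed, clipping the outline — area = 75.66 mm². Overall, the cross-section is a single solid region. Net area = 75.66 mm².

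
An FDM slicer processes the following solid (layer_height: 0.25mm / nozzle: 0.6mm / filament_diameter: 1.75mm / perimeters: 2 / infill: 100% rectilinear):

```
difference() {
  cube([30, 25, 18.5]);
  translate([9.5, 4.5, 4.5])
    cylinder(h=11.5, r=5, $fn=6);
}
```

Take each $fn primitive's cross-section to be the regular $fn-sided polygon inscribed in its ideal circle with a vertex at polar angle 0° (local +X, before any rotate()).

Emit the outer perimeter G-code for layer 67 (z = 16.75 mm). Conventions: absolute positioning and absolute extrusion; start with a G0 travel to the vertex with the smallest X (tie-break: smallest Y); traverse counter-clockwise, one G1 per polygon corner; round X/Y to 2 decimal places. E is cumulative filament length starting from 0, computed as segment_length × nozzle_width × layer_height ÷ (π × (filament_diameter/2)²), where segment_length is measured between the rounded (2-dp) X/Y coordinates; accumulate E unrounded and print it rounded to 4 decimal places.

At z = 16.75 mm: the cube (footprint 30×25) is included at this height; the cylinder at (9.5, 4.5) is not intersected at this z (z outside [4.5, 16]); Subtracting the remaining from the first: none of the subtracted shapes is present at this height, so the 30×25 cube is unchanged — 1 connected region. The outline is a single polygon with 4 vertices. Extrusion per mm of travel: 0.6 × 0.25 / (π × 0.875²) = 0.062363. Accumulating E over each segment gives final E = 6.8599.

G0 X0.00 Y0.00 Z16.75
G1 X30.00 Y0.00 E1.8709
G1 X30.00 Y25.00 E3.4300
G1 X0.00 Y25.00 E5.3008
G1 X0.00 Y0.00 E6.8599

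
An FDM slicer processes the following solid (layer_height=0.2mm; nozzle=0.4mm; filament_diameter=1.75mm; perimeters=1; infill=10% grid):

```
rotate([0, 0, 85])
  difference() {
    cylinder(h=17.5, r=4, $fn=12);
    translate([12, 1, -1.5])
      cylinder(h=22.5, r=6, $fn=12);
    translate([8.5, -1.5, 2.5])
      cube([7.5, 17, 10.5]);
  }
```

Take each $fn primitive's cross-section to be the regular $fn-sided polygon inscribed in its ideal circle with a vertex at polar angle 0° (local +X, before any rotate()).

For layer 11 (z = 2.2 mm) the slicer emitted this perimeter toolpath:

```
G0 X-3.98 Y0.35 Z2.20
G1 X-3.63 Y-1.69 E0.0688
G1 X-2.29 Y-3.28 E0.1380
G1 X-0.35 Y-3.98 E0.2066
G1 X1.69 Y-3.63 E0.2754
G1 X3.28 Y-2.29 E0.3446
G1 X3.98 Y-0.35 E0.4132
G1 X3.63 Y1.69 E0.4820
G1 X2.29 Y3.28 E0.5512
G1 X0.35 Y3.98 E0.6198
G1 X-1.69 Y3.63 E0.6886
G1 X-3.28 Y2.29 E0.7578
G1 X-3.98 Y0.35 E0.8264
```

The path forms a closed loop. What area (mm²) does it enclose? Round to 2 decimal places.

Apply the shoelace formula to the sequence of (X, Y) vertices; enclosed area = 48.00 mm².

48.00 mm²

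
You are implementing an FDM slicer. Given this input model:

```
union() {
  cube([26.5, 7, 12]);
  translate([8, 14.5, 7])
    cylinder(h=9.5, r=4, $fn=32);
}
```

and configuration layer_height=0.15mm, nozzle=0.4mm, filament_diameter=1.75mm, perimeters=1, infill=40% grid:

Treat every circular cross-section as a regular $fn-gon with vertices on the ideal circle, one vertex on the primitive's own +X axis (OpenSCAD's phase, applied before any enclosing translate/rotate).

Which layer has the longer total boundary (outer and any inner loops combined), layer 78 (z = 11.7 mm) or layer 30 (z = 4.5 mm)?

layer 78 (z = 11.7 mm)

Layer 78 (z = 11.7): the 26.5×7 cube contributes its full rectangle (perimeter 67.00 mm); the r=4 cylinder at (8, 14.5) contributes a regular 32-gon of circumradius 4 (perimeter = 2·32·4.000·sin(180°/32) = 25.09 mm); Combining (union): the 2 present regions are separate (no shared area or edge), so areas and boundary lengths simply add and each stays a separate island — boundary = 92.09 mm. So its perimeter = 92.09 mm. Layer 30 (z = 4.5): the cube (footprint 26.5×7) is included at this height (perimeter 67.00 mm); the cylinder at (8, 14.5) is not intersected at this z (z outside [7, 16.5]); Merging all regions: only the 26.5×7 cube is present, so the union is just that shape — boundary = 67.00 mm. So its perimeter = 67.00 mm. Layer 78 is larger (92.09 vs 67.00 mm).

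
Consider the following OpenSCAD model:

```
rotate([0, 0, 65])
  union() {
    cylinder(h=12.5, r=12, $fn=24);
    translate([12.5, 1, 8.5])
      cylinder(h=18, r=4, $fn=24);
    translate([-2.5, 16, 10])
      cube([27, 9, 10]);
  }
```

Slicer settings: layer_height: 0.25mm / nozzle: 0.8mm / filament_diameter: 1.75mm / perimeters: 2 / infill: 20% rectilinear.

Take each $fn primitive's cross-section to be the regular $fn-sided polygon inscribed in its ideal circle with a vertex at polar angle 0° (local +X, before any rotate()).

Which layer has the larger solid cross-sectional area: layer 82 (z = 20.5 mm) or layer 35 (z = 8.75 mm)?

layer 35 (z = 8.75 mm)

Layer 82 (z = 20.5): the cylinder is absent (z outside [0, 12.5]); the r=4 cylinder at (12.5, 1) contributes a regular 24-gon of circumradius 4 (area = (24/2)·4.000²·sin(360°/24) = 49.69 mm²); the cube at (-2.5, 16) is absent (z outside [10, 20]); Merging all regions: only the r=4 cylinder at (12.5, 1) is present, so the union is just that shape — area = 49.69 mm²; (whole slice rotated 65° about Z — lengths, areas and connectivity unchanged). So its area = 49.69 mm². Layer 35 (z = 8.75): the cylinder: section is a regular 24-gon, circumradius r=12 (area = (24/2)·12.000²·sin(360°/24) = 447.24 mm²); the cylinder at (12.5, 1): section is a regular 24-gon, circumradius r=4 (area = (24/2)·4.000²·sin(360°/24) = 49.69 mm²); the cube at (-2.5, 16) is not intersected at this z (z outside [10, 20]); Combining (union): the regions partially overlap — summed areas 496.93 mm² minus the doubly-counted overlap 18.37 mm² gives 478.56 mm² — area = 478.56 mm²; (whole slice rotated 65° about Z — lengths, areas and connectivity unchanged). So its area = 478.56 mm². Layer 35 is larger (478.56 vs 49.69 mm²).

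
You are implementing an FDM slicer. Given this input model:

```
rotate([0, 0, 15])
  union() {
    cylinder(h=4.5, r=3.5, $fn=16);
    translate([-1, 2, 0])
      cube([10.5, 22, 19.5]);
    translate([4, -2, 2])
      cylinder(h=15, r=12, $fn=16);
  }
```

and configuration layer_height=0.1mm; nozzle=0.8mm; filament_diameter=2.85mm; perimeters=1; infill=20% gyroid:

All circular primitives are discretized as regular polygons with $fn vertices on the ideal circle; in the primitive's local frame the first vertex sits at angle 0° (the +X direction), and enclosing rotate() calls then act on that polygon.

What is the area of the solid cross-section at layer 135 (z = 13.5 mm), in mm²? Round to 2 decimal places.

593.58 mm²

At z = 13.5 mm: the cylinder is not intersected at this z (z outside [0, 4.5]); the 10.5×22 cube at (-1, 2) contributes its full rectangle (area 231.00 mm²); the r=12 cylinder at (4, -2) gives a regular 16-gon of circumradius 12 (constant along its height) (area = (16/2)·12.000²·sin(360°/16) = 440.85 mm²); Combining (union): the regions partially overlap — summed areas 671.85 mm² minus the doubly-counted overlap 78.27 mm² gives 593.58 mm² — area = 593.58 mm²; (whole slice rotated 15° about Z — lengths, areas and connectivity unchanged). Overall, the cross-section is a single solid region. Net area = 593.58 mm².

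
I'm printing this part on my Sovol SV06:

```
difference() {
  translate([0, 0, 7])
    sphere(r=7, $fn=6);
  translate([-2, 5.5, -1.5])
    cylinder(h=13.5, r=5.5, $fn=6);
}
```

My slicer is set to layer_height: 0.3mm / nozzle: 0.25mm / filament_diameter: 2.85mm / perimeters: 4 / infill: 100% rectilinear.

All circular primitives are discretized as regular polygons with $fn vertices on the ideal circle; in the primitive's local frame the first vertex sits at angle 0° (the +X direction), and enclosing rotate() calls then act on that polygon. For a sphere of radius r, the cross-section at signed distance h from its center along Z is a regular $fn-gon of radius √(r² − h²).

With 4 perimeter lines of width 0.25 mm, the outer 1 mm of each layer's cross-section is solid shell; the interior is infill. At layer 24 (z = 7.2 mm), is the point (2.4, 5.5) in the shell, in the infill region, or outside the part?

At z = 7.2 mm: the r=7 sphere slices to a regular 6-gon of circumradius 6.997 (√(r²−h²) with h=0.2 from center); the r=5.5 cylinder at (-2, 5.5) gives a regular 6-gon of circumradius 5.5 (constant along its height); After the difference (first − rest): starting from the r=7 sphere, the r=5.5 cylinder at (-2, 5.5) partially overlaps it — only the 37.35 mm² overlap (of its 78.59 mm²) is removed, clipping the outline — 1 connected region. Overall, the cross-section is a single solid region. The nearest boundary edge runs (0.75, 0.74)→(3.50, 5.50); distance from the point to it = 0.95 mm. The point is not inside any of the regions above, so it lies outside the cross-section (0.95 mm from the nearest boundary).

outside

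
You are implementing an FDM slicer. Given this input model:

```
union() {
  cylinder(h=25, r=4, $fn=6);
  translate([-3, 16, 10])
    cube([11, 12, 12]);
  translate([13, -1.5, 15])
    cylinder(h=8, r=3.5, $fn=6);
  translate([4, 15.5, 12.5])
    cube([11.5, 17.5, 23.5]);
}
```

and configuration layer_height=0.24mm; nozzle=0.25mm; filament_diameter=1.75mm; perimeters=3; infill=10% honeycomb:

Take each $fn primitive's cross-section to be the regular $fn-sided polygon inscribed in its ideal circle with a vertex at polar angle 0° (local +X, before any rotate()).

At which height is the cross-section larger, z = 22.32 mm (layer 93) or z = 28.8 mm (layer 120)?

layer 93 (z = 22.32 mm)

Layer 93 (z = 22.32): the r=4 cylinder contributes a regular 6-gon of circumradius 4 (area = (6/2)·4.000²·sin(360°/6) = 41.57 mm²); the cube at (-3, 16) does not reach this height (z outside [10, 22]); the r=3.5 cylinder at (13, -1.5) gives a regular 6-gon of circumradius 3.5 (constant along its height) (area = (6/2)·3.500²·sin(360°/6) = 31.83 mm²); the cube at (4, 15.5) (footprint 11.5×17.5) is included at this height (area 201.25 mm²); Taking the union: the 3 present regions are separate (no shared area or edge), so areas and boundary lengths simply add and each stays a separate island — area = 274.65 mm². So its area = 274.65 mm². Layer 120 (z = 28.8): the cylinder does not reach this height (z outside [0, 25]); the cube at (-3, 16) is not intersected at this z (z outside [10, 22]); the cylinder at (13, -1.5) is not intersected at this z (z outside [15, 23]); the cube at (4, 15.5) (footprint 11.5×17.5) is included at this height (area 201.25 mm²); Taking the union: only the 11.5×17.5 cube at (4, 15.5) is present, so the union is just that shape — area = 201.25 mm². So its area = 201.25 mm². Layer 93 is larger (274.65 vs 201.25 mm²).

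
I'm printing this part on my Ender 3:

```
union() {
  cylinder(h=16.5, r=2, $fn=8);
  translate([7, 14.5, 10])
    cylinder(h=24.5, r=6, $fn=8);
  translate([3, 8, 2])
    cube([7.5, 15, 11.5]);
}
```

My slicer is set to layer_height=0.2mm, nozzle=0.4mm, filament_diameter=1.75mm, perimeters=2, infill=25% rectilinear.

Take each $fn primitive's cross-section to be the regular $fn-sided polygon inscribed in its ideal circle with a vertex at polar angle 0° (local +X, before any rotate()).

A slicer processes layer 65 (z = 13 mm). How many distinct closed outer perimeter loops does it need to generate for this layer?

2

At z = 13 mm: the r=2 cylinder gives a regular 8-gon of circumradius 2 (constant along its height); the r=6 cylinder at (7, 14.5) contributes a regular 8-gon of circumradius 6; the cube at (3, 8) is present — its section is the full 7.5×15 rectangle; Combining (union): the regions partially overlap (shared area 78.30 mm²), so overlapping operands fuse into one piece — 2 connected regions. The result has 2 disconnected regions.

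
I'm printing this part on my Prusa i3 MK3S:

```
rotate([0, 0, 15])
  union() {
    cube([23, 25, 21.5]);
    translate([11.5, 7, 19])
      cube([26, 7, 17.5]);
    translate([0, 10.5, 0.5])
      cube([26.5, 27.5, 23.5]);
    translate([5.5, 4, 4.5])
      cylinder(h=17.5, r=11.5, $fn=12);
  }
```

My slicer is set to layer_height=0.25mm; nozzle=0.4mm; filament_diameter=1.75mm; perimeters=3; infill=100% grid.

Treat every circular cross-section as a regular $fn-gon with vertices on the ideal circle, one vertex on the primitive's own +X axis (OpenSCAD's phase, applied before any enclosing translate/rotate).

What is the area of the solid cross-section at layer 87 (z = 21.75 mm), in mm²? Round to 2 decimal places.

1186.66 mm²

At z = 21.75 mm: the cube does not reach this height (z outside [0, 21.5]); the 26×7 cube at (11.5, 7) contributes its full rectangle (area 182.00 mm²); the 26.5×27.5 cube at (0, 10.5) contributes its full rectangle (area 728.75 mm²); the r=11.5 cylinder at (5.5, 4) contributes a regular 12-gon of circumradius 11.5 (area = (12/2)·11.500²·sin(360°/12) = 396.75 mm²); Merging all regions: the regions partially overlap — summed areas 1307.50 mm² minus the doubly-counted overlap 120.84 mm² gives 1186.66 mm² — area = 1186.66 mm²; (rotated 15° about Z; rotation is an isometry so areas/perimeters/island counts are preserved). Overall, the cross-section is a single solid region. Net area = 1186.66 mm².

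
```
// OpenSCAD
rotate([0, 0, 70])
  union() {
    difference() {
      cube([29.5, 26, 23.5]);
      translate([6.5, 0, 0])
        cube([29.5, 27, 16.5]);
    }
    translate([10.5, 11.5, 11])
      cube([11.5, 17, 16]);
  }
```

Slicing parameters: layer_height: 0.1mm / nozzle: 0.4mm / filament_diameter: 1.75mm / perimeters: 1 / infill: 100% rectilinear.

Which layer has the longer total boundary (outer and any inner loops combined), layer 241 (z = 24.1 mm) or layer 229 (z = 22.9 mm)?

Layer 241 (z = 24.1): the cube is absent (z outside [0, 23.5]); the cube at (6.5, 0) is not intersected at this z (z outside [0, 16.5]); Taking the first minus the rest: the first operand is absent here, so nothing remains; the 11.5×17 cube at (10.5, 11.5) contributes its full rectangle (perimeter 57.00 mm); Combining (union): only the 11.5×17 cube at (10.5, 11.5) is present, so the union is just that shape — boundary = 57.00 mm; (rotated 70° about Z; rotation is an isometry so areas/perimeters/island counts are preserved). So its perimeter = 57.00 mm. Layer 229 (z = 22.9): the cube is present — its section is the full 29.5×26 rectangle (perimeter 111.00 mm); the cube at (6.5, 0) is absent (z outside [0, 16.5]); After the difference (first − rest): none of the subtracted shapes is present at this height, so the 29.5×26 cube is unchanged — boundary = 111.00 mm; the cube at (10.5, 11.5) (footprint 11.5×17) is included at this height (perimeter 57.00 mm); Taking the union: the regions partially overlap (shared area 166.75 mm²), so the edge portions inside another operand are dropped and the merged outline is re-measured after clipping — boundary = 116.00 mm; (whole slice rotated 70° about Z — lengths, areas and connectivity unchanged). So its perimeter = 116.00 mm. Layer 229 is larger (116.00 vs 57.00 mm).

layer 229 (z = 22.9 mm)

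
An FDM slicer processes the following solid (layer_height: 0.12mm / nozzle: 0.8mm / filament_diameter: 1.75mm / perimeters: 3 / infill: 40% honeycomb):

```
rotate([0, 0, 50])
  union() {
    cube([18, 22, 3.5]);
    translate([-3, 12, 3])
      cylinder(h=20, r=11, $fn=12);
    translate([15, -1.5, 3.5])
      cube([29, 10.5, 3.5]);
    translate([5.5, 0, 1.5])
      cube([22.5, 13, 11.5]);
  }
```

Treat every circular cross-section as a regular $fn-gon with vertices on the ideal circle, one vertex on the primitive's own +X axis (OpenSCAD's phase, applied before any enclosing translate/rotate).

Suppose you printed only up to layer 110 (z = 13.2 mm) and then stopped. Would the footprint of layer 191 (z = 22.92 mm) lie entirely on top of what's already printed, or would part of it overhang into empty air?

entirely on top

Compare the two slices. At z = 13.2: the cube does not reach this height (z outside [0, 3.5]); the r=11 cylinder at (-3, 12) gives a regular 12-gon of circumradius 11 (constant along its height) (area = (12/2)·11.000²·sin(360°/12) = 363.00 mm²); the cube at (15, -1.5) is not intersected at this z (z outside [3.5, 7]); the cube at (5.5, 0) does not reach this height (z outside [1.5, 13]); Combining (union): only the r=11 cylinder at (-3, 12) is present, so the union is just that shape — area = 363.00 mm²; (whole slice rotated 50° about Z — lengths, areas and connectivity unchanged). At z = 22.92: the cube is not intersected at this z (z outside [0, 3.5]); the r=11 cylinder at (-3, 12) gives a regular 12-gon of circumradius 11 (constant along its height) (area = (12/2)·11.000²·sin(360°/12) = 363.00 mm²); the cube at (15, -1.5) is absent (z outside [3.5, 7]); the cube at (5.5, 0) is absent (z outside [1.5, 13]); Merging all regions: only the r=11 cylinder at (-3, 12) is present, so the union is just that shape — area = 363.00 mm²; (rotated 50° about Z; rotation is an isometry so areas/perimeters/island counts are preserved). Checking containment: the cross-section at z = 22.92 is a subset of the cross-section at z = 13.2.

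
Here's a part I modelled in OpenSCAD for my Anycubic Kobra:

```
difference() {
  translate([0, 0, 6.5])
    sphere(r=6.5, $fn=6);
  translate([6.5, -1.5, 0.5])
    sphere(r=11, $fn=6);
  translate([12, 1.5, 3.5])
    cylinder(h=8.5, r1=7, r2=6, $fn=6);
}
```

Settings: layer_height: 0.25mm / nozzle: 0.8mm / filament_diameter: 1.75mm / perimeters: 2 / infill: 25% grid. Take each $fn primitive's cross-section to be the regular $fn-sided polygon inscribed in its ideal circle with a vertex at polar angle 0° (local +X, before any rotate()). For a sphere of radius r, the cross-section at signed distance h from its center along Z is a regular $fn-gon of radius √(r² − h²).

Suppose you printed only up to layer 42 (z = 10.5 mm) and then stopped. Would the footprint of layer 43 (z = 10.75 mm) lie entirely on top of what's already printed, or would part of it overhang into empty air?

Compare the two slices. At z = 10.5: the sphere: section is a regular 6-gon, circumradius = √(r²−h²) = √(6.5²−4²) = 5.123 (area = (6/2)·5.123²·sin(360°/6) = 68.20 mm²); the r=11 sphere at (6.5, -1.5) slices to a regular 6-gon of circumradius 4.583 (√(r²−h²) with h=10 from center) (area = (6/2)·4.583²·sin(360°/6) = 54.56 mm²); the cone at (12, 1.5) (r1=7→r2=6) has section circumradius 6.176 here — a regular 6-gon (area = (6/2)·6.176²·sin(360°/6) = 99.11 mm²); Subtracting the remaining from the first: starting from the r=6.5 sphere (68.20 mm²), the r=11 sphere at (6.5, -1.5) partially overlaps it — only the 8.25 mm² overlap (of its 54.56 mm²) is removed, clipping the outline; the cone at (12, 1.5) misses the remaining region (no effect) — area = 59.95 mm². At z = 10.75: the r=6.5 sphere contributes a regular 6-gon of circumradius √(6.5²−4.25²) = 4.918 (area = (6/2)·4.918²·sin(360°/6) = 62.84 mm²); the sphere at (6.5, -1.5): section is a regular 6-gon, circumradius = √(r²−h²) = √(11²−10.25²) = 3.992 (area = (6/2)·3.992²·sin(360°/6) = 41.41 mm²); the cone at (12, 1.5): at t=0.853 of its height the radius interpolates to r₁+(r₂−r₁)t = 6.147, giving a regular 6-gon of that circumradius (area = (6/2)·6.147²·sin(360°/6) = 98.17 mm²); Taking the first minus the rest: starting from the r=6.5 sphere (62.84 mm²), the r=11 sphere at (6.5, -1.5) partially overlaps it — only the 4.38 mm² overlap (of its 41.41 mm²) is removed, clipping the outline; the cone at (12, 1.5) misses the remaining region (no effect) — area = 58.46 mm². Checking containment: at z = 10.75 the cross-section extends beyond the z = 10.5 cross-section by about 2.77 mm².

part overhangs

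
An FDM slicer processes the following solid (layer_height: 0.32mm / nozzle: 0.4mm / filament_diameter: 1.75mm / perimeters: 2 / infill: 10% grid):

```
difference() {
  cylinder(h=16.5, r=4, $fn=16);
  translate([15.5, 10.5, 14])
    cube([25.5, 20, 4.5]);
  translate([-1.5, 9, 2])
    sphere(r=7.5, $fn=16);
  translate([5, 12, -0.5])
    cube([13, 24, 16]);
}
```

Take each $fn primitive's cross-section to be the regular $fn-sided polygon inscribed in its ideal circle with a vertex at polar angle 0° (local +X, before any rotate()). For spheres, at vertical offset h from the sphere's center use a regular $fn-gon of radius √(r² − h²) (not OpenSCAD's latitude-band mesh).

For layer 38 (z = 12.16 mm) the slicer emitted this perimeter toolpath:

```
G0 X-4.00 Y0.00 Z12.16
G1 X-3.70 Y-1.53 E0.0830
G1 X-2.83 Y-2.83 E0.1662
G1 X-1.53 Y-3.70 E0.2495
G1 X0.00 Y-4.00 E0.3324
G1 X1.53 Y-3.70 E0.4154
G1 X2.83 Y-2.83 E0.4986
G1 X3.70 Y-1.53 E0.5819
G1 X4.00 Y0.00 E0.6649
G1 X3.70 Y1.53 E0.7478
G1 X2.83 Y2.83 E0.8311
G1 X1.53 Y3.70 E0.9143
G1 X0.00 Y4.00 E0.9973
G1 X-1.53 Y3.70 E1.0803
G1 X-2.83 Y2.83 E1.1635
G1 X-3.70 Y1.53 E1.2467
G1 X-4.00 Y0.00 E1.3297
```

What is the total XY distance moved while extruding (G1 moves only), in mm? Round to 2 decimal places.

24.99 mm

Sum the Euclidean lengths of each G1 segment: total = 24.99 mm.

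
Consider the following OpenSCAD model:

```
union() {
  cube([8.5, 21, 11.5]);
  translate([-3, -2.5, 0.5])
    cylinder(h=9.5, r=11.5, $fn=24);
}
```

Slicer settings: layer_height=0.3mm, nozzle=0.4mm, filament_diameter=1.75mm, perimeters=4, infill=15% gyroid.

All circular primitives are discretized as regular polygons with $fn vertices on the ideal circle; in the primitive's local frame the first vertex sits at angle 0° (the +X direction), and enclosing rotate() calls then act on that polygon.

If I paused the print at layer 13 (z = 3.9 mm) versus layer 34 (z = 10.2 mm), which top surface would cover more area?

Layer 13 (z = 3.9): the cube is present — its section is the full 8.5×21 rectangle (area 178.50 mm²); the r=11.5 cylinder at (-3, -2.5) contributes a regular 24-gon of circumradius 11.5 (area = (24/2)·11.500²·sin(360°/24) = 410.75 mm²); Merging all regions: the regions partially overlap — summed areas 589.25 mm² minus the doubly-counted overlap 47.94 mm² gives 541.31 mm² — area = 541.31 mm². So its area = 541.31 mm². Layer 34 (z = 10.2): the cube is present — its section is the full 8.5×21 rectangle (area 178.50 mm²); the cylinder at (-3, -2.5) is not intersected at this z (z outside [0.5, 10]); Taking the union: only the 8.5×21 cube is present, so the union is just that shape — area = 178.50 mm². So its area = 178.50 mm². Layer 13 is larger (541.31 vs 178.50 mm²).

layer 13 (z = 3.9 mm)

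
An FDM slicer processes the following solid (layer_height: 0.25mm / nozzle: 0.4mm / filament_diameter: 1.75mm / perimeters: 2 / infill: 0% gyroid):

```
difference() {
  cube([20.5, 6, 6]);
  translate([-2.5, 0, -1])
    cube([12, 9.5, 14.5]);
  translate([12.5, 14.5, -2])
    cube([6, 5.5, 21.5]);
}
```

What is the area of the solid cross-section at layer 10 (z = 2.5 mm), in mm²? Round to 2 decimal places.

At z = 2.5 mm: the 20.5×6 cube contributes its full rectangle (area 123.00 mm²); the cube at (-2.5, 0) (footprint 12×9.5) is included at this height (area 114.00 mm²); the 6×5.5 cube at (12.5, 14.5) contributes its full rectangle (area 33.00 mm²); Taking the first minus the rest: starting from the 20.5×6 cube (123.00 mm²), the 12×9.5 cube at (-2.5, 0) partially overlaps it — only the 57.00 mm² overlap (of its 114.00 mm²) is removed, clipping the outline; the 6×5.5 cube at (12.5, 14.5) misses the remaining region (no effect) — area = 66.00 mm². Overall, the cross-section is a single solid region. Net area = 66.00 mm².

66.00 mm²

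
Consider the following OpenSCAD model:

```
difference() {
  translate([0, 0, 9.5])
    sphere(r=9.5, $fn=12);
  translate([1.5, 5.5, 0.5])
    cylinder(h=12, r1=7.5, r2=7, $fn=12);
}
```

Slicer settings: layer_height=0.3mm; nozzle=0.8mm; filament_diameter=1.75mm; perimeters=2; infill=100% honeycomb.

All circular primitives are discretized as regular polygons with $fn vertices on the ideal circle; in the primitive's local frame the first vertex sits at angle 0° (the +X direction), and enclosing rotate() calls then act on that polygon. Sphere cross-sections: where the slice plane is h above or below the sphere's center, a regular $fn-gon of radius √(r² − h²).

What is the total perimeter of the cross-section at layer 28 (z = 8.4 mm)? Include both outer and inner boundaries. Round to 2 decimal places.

66.28 mm

At z = 8.4 mm: the r=9.5 sphere contributes a regular 12-gon of circumradius √(9.5²−1.1²) = 9.436 (perimeter = 2·12·9.436·sin(180°/12) = 58.61 mm); the cone at (1.5, 5.5) (r1=7.5→r2=7) has section circumradius 7.171 here — a regular 12-gon (perimeter = 2·12·7.171·sin(180°/12) = 44.54 mm); Taking the first minus the rest: starting from the r=9.5 sphere, the cone at (1.5, 5.5) partially overlaps it — only the 112.74 mm² overlap (of its 154.26 mm²) is removed, clipping the outline — boundary = 66.28 mm. Overall, the cross-section is a single solid region. Total boundary length (outer) = 66.28 mm.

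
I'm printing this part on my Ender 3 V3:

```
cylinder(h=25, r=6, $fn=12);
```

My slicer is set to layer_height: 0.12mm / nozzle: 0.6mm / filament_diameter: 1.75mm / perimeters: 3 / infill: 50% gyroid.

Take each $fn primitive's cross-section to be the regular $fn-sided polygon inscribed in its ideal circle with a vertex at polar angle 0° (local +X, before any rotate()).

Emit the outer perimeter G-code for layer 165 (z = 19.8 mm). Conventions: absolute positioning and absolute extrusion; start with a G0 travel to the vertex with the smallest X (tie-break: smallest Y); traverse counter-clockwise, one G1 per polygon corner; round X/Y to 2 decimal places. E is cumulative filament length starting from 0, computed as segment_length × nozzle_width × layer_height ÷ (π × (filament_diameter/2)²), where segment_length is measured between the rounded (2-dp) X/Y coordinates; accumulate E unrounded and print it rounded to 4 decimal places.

G0 X-6.00 Y0.00 Z19.80
G1 X-5.20 Y-3.00 E0.0929
G1 X-3.00 Y-5.20 E0.1861
G1 X0.00 Y-6.00 E0.2790
G1 X3.00 Y-5.20 E0.3720
G1 X5.20 Y-3.00 E0.4651
G1 X6.00 Y0.00 E0.5580
G1 X5.20 Y3.00 E0.6510
G1 X3.00 Y5.20 E0.7441
G1 X0.00 Y6.00 E0.8370
G1 X-3.00 Y5.20 E0.9300
G1 X-5.20 Y3.00 E1.0231
G1 X-6.00 Y0.00 E1.1161

At z = 19.8 mm: the r=6 cylinder contributes a regular 12-gon of circumradius 6. The outline is a single polygon with 12 vertices. Extrusion per mm of travel: 0.6 × 0.12 / (π × 0.875²) = 0.029934. Accumulating E over each segment gives final E = 1.1161.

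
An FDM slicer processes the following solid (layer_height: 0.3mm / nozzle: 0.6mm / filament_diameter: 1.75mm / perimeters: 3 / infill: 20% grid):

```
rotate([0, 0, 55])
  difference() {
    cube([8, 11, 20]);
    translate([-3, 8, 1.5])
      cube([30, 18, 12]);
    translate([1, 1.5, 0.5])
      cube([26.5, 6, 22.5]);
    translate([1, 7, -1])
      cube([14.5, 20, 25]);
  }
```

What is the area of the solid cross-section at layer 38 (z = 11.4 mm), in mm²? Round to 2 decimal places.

At z = 11.4 mm: the 8×11 cube contributes its full rectangle (area 88.00 mm²); the cube at (-3, 8) is present — its section is the full 30×18 rectangle (area 540.00 mm²); the cube at (1, 1.5) (footprint 26.5×6) is included at this height (area 159.00 mm²); the cube at (1, 7) (footprint 14.5×20) is included at this height (area 290.00 mm²); Subtracting the remaining from the first: starting from the 8×11 cube (88.00 mm²), the 30×18 cube at (-3, 8) partially overlaps it — only the 24.00 mm² overlap (of its 540.00 mm²) is removed, clipping the outline; the 26.5×6 cube at (1, 1.5) partially overlaps it — only the 42.00 mm² overlap (of its 159.00 mm²) is removed, clipping the outline; the 14.5×20 cube at (1, 7) partially overlaps it — only the 3.50 mm² overlap (of its 290.00 mm²) is removed, clipping the outline — area = 18.50 mm²; (rotated 55° about Z; rotation is an isometry so areas/perimeters/island counts are preserved). Overall, the cross-section is a single solid region. Net area = 18.50 mm².

18.50 mm²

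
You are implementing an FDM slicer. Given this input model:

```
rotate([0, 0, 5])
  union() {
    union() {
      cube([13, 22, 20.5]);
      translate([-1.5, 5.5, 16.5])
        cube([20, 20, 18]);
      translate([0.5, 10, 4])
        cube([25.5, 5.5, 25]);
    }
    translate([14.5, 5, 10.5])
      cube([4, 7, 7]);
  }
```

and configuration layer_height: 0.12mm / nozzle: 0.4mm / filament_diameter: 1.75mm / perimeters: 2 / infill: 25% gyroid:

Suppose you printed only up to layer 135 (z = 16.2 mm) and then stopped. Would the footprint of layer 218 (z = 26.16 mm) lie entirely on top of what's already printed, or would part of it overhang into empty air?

part overhangs

Compare the two slices. At z = 16.2: the cube is present — its section is the full 13×22 rectangle (area 286.00 mm²); the cube at (-1.5, 5.5) is absent (z outside [16.5, 34.5]); the cube at (0.5, 10) is present — its section is the full 25.5×5.5 rectangle (area 140.25 mm²); Combining (union): the regions partially overlap — summed areas 426.25 mm² minus the doubly-counted overlap 68.75 mm² gives 357.50 mm² — area = 357.50 mm²; the 4×7 cube at (14.5, 5) contributes its full rectangle (area 28.00 mm²); Merging all regions: the regions partially overlap — summed areas 385.50 mm² minus the doubly-counted overlap 8.00 mm² gives 377.50 mm² — area = 377.50 mm²; (whole slice rotated 5° about Z — lengths, areas and connectivity unchanged). At z = 26.16: the cube does not reach this height (z outside [0, 20.5]); the cube at (-1.5, 5.5) (footprint 20×20) is included at this height (area 400.00 mm²); the 25.5×5.5 cube at (0.5, 10) contributes its full rectangle (area 140.25 mm²); Taking the union: the regions partially overlap — summed areas 540.25 mm² minus the doubly-counted overlap 99.00 mm² gives 441.25 mm² — area = 441.25 mm²; the cube at (14.5, 5) is absent (z outside [10.5, 17.5]); Merging all regions: only the result so far is present, so the union is just that shape — area = 441.25 mm²; (whole slice rotated 5° about Z — lengths, areas and connectivity unchanged). Checking containment: at z = 26.16 the cross-section extends beyond the z = 16.2 cross-section by about 137.25 mm².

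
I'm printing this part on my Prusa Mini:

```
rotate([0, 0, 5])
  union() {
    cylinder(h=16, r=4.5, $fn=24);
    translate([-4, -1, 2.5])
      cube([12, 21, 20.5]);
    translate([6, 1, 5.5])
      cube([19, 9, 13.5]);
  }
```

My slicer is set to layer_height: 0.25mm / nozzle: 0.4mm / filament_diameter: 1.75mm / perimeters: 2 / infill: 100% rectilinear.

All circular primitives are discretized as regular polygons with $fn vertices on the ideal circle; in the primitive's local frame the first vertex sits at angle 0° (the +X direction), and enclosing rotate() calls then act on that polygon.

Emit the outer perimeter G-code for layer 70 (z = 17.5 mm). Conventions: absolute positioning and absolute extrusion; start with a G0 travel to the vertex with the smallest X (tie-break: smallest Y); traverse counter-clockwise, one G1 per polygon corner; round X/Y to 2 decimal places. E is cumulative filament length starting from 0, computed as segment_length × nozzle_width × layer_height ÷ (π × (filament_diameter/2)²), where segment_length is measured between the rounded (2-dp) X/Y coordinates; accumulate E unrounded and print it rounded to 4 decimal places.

G0 X-5.73 Y19.58 Z17.50
G1 X-3.90 Y-1.34 E0.8731
G1 X8.06 Y-0.30 E1.3722
G1 X7.88 Y1.69 E1.4553
G1 X24.82 Y3.18 E2.1623
G1 X24.03 Y12.14 E2.5362
G1 X7.10 Y10.66 E3.2428
G1 X6.23 Y20.62 E3.6584
G1 X-5.73 Y19.58 E4.1576

At z = 17.5 mm: the cylinder is not intersected at this z (z outside [0, 16]); the cube at (-4, -1) (footprint 12×21) is included at this height; the cube at (6, 1) is present — its section is the full 19×9 rectangle; Taking the union: the regions partially overlap (shared area 18.00 mm²), so overlapping operands fuse into one piece — 1 connected region; (whole slice rotated 5° about Z — lengths, areas and connectivity unchanged). The outline is a single polygon with 8 vertices. Extrusion per mm of travel: 0.4 × 0.25 / (π × 0.875²) = 0.041575. Accumulating E over each segment gives final E = 4.1576.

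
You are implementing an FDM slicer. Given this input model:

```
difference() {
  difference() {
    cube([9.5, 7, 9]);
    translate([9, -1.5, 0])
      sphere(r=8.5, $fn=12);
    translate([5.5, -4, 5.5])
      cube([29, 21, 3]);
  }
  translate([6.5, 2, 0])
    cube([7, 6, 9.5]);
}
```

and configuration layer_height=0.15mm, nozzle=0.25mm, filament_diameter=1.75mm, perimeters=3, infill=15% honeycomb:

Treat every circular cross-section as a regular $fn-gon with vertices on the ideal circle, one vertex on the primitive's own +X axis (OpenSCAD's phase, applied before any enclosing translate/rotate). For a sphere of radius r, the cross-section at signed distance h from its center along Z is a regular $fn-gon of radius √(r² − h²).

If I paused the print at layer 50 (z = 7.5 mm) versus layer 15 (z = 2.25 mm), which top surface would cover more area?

Layer 50 (z = 7.5): the cube is present — its section is the full 9.5×7 rectangle (area 66.50 mm²); the r=8.5 sphere at (9, -1.5) contributes a regular 12-gon of circumradius √(8.5²−7.5²) = 4.000 (area = (12/2)·4.000²·sin(360°/12) = 48.00 mm²); the cube at (5.5, -4) is present — its section is the full 29×21 rectangle (area 609.00 mm²); After the difference (first − rest): starting from the 9.5×7 cube (66.50 mm²), the r=8.5 sphere at (9, -1.5) partially overlaps it — only the 7.52 mm² overlap (of its 48.00 mm²) is removed, clipping the outline; the 29×21 cube at (5.5, -4) partially overlaps it — only the 20.50 mm² overlap (of its 609.00 mm²) is removed, clipping the outline — area = 38.48 mm²; the cube at (6.5, 2) is present — its section is the full 7×6 rectangle (area 42.00 mm²); Taking the first minus the rest: starting from that combined region (38.48 mm²), the 7×6 cube at (6.5, 2) misses the remaining region (no effect) — area = 38.48 mm². So its area = 38.48 mm². Layer 15 (z = 2.25): the cube is present — its section is the full 9.5×7 rectangle (area 66.50 mm²); the sphere at (9, -1.5): section is a regular 12-gon, circumradius = √(r²−h²) = √(8.5²−2.25²) = 8.197 (area = (12/2)·8.197²·sin(360°/12) = 201.56 mm²); the cube at (5.5, -4) is absent (z outside [5.5, 8.5]); After the difference (first − rest): starting from the 9.5×7 cube (66.50 mm²), the r=8.5 sphere at (9, -1.5) partially overlaps it — only the 41.71 mm² overlap (of its 201.56 mm²) is removed, clipping the outline — area = 24.79 mm²; the cube at (6.5, 2) (footprint 7×6) is included at this height (area 42.00 mm²); After the difference (first − rest): starting from that combined region (24.79 mm²), the 7×6 cube at (6.5, 2) partially overlaps it — only the 1.78 mm² overlap (of its 42.00 mm²) is removed, clipping the outline — area = 23.01 mm². So its area = 23.01 mm². Layer 50 is larger (38.48 vs 23.01 mm²).

layer 50 (z = 7.5 mm)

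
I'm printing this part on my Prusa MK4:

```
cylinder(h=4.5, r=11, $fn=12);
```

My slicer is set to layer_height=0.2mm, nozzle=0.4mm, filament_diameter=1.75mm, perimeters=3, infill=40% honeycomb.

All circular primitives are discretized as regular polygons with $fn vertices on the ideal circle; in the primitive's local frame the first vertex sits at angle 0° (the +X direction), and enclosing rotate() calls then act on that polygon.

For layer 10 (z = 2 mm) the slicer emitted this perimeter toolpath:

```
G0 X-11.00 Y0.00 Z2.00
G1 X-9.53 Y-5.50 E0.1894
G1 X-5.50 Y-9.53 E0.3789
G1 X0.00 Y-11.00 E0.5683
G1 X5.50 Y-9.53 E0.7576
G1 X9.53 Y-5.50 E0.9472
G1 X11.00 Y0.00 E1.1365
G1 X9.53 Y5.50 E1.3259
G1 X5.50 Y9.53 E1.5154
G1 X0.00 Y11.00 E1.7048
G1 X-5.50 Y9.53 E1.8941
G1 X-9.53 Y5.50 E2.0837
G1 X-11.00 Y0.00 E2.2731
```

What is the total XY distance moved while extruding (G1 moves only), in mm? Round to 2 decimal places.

Sum the Euclidean lengths of each G1 segment: total = 68.34 mm.

68.34 mm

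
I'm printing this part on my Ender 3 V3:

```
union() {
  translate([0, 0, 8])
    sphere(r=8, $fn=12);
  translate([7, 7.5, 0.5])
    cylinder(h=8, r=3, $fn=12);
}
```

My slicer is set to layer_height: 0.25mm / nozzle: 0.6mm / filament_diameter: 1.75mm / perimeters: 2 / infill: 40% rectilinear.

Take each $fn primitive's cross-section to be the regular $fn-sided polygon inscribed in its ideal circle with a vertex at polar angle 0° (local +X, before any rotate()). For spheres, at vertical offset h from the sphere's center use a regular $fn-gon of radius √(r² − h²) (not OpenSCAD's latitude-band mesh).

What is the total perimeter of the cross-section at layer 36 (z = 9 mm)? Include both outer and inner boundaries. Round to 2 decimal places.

At z = 9 mm: the r=8 sphere slices to a regular 12-gon of circumradius 7.937 (√(r²−h²) with h=1 from center) (perimeter = 2·12·7.937·sin(180°/12) = 49.30 mm); the cylinder at (7, 7.5) is absent (z outside [0.5, 8.5]); Combining (union): only the r=8 sphere is present, so the union is just that shape — boundary = 49.30 mm. Overall, the cross-section is a single solid region. Total boundary length (outer) = 49.30 mm.

49.30 mm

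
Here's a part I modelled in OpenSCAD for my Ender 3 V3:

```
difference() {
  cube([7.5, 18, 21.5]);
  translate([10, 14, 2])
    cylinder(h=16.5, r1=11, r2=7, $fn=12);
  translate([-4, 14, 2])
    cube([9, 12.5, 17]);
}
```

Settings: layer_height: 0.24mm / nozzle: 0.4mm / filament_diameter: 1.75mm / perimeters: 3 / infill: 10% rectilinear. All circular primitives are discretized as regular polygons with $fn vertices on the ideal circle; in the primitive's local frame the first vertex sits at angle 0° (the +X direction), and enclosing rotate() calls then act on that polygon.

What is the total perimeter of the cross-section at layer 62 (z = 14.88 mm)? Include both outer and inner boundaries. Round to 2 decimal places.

40.06 mm

At z = 14.88 mm: the 7.5×18 cube contributes its full rectangle (perimeter 51.00 mm); the cone at (10, 14) (r1=11→r2=7) has section circumradius 7.878 here — a regular 12-gon (perimeter = 2·12·7.878·sin(180°/12) = 48.93 mm); the cube at (-4, 14) is present — its section is the full 9×12.5 rectangle (perimeter 43.00 mm); Subtracting the remaining from the first: starting from the 7.5×18 cube, the cone at (10, 14) partially overlaps it — only the 47.05 mm² overlap (of its 186.17 mm²) is removed, clipping the outline; the 9×12.5 cube at (-4, 14) partially overlaps it — only the 10.63 mm² overlap (of its 112.50 mm²) is removed, clipping the outline — boundary = 40.06 mm. Overall, the cross-section is a single solid region. Total boundary length (outer) = 40.06 mm.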